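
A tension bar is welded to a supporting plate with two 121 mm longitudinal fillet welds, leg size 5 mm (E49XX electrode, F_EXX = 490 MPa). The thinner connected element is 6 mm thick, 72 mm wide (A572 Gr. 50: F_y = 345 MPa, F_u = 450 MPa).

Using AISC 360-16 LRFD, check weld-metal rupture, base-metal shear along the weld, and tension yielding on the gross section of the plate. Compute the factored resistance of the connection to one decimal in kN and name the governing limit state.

134.1 kN (gross-section yield governs)

Weld metal: throat = 0.707×5 = 3.535 mm, L = 2×121 = 242 mm. φR_n = 0.75 × 0.6 × 490 × 3.535 × 242 = 188.6 kN.
Base metal shear (6 mm plate): yield φR_n = 1.0×0.6×345×6×242 = 300.6 kN; rupture φR_n = 0.75×0.6×450×6×242 = 294.0 kN; take 294.0 kN (rupture).
Tension yield (gross): A_g = 72×6 = 432 mm². φR_n = 0.90 × 345 × 432 = 134.1 kN.
Governing: min(188.6, 294.0, 134.1) = 134.1 kN → gross-section yield.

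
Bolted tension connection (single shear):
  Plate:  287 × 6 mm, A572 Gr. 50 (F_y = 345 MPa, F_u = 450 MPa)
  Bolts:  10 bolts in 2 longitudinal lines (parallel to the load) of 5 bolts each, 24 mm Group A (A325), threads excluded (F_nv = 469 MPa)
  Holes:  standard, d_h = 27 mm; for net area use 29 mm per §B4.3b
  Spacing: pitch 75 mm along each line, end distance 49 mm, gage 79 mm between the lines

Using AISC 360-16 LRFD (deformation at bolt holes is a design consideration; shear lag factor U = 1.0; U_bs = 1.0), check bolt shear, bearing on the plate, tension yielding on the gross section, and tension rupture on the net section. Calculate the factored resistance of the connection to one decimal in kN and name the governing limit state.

Bolt shear: A_b = π(24)²/4 = 452.39 mm². φR_n = 0.75 × 469 × 452.39 × 10 × 1 = 1591.3 kN.
Bearing (6 mm plate, F_u = 450 MPa): end bolts L_c = 49 − 27/2 = 35.5, R_n = min(1.2×35.5×6×450, 2.4×24×6×450) = 115.02 kN/bolt; interior L_c = 75 − 27 = 48, R_n = 155.52 kN/bolt. φR_n = 0.75 × (2×115.02 + 8×155.52) = 1105.7 kN.
Tension yield (gross): A_g = 287×6 = 1722 mm². φR_n = 0.90 × 345 × 1722 = 534.7 kN.
Tension rupture (net): A_n = (287 − 2×29)×6 = 1374 mm² (U = 1.0, A_e = A_n). φR_n = 0.75 × 450 × 1374 = 463.7 kN.
Governing: min(1591.3, 1105.7, 534.7, 463.7) = 463.7 kN → net-section rupture.

463.7 kN (net-section rupture governs)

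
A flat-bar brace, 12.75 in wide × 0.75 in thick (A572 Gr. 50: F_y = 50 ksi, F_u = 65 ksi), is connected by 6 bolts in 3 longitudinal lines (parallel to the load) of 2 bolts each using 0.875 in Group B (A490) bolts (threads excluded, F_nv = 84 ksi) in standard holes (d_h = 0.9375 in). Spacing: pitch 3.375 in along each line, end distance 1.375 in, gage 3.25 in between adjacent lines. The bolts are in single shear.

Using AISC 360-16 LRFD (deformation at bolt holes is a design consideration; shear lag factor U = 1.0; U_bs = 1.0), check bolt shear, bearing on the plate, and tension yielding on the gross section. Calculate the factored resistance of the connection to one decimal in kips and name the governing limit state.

Bolt shear: A_b = π(0.875)²/4 = 0.60132 in². φR_n = 0.75 × 84 × 0.60132 × 6 × 1 = 227.3 kips.
Bearing (0.75 in plate, F_u = 65 ksi): end bolts L_c = 1.375 − 0.9375/2 = 0.90625, R_n = min(1.2×0.90625×0.75×65, 2.4×0.875×0.75×65) = 53.016 kips/bolt; interior L_c = 3.375 − 0.9375 = 2.4375, R_n = 102.38 kips/bolt. φR_n = 0.75 × (3×53.016 + 3×102.38) = 349.6 kips.
Tension yield (gross): A_g = 12.75×0.75 = 9.5625 in². φR_n = 0.90 × 50 × 9.5625 = 430.3 kips.
Governing: min(227.3, 349.6, 430.3) = 227.3 kips → bolt shear.

227.3 kips (bolt shear governs)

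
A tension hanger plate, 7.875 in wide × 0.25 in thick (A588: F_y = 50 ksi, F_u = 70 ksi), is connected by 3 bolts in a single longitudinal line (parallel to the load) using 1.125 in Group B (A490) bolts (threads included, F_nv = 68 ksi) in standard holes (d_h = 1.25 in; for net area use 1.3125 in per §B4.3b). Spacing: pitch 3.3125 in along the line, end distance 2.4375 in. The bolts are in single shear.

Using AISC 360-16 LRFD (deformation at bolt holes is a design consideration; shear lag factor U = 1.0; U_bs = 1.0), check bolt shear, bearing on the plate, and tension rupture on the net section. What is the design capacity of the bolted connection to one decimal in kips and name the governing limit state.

Bolt shear: A_b = π(1.125)²/4 = 0.99402 in². φR_n = 0.75 × 68 × 0.99402 × 3 × 1 = 152.1 kips.
Bearing (0.25 in plate, F_u = 70 ksi): end bolts L_c = 2.4375 − 1.25/2 = 1.8125, R_n = min(1.2×1.8125×0.25×70, 2.4×1.125×0.25×70) = 38.063 kips/bolt; interior L_c = 3.3125 − 1.25 = 2.0625, R_n = 43.313 kips/bolt. φR_n = 0.75 × (1×38.063 + 2×43.313) = 93.5 kips.
Tension rupture (net): A_n = (7.875 − 1×1.3125)×0.25 = 1.6406 in² (U = 1.0, A_e = A_n). φR_n = 0.75 × 70 × 1.6406 = 86.1 kips.
Governing: min(152.1, 93.5, 86.1) = 86.1 kips → net-section rupture.

86.1 kips (net-section rupture governs)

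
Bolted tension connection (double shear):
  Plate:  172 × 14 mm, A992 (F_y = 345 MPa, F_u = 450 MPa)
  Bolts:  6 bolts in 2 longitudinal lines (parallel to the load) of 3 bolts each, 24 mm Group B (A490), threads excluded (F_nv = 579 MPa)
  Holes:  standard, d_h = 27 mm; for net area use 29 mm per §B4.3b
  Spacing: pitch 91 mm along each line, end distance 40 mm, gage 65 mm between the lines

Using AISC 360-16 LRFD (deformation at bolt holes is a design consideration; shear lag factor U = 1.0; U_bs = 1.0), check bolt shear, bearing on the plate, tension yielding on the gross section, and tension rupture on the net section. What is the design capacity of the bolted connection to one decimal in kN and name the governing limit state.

538.7 kN (net-section rupture governs)

Bolt shear: A_b = π(24)²/4 = 452.39 mm². φR_n = 0.75 × 579 × 452.39 × 6 × 2 = 2357.4 kN.
Bearing (14 mm plate, F_u = 450 MPa): end bolts L_c = 40 − 27/2 = 26.5, R_n = min(1.2×26.5×14×450, 2.4×24×14×450) = 200.34 kN/bolt; interior L_c = 91 − 27 = 64, R_n = 362.88 kN/bolt. φR_n = 0.75 × (2×200.34 + 4×362.88) = 1389.2 kN.
Tension yield (gross): A_g = 172×14 = 2408 mm². φR_n = 0.90 × 345 × 2408 = 747.7 kN.
Tension rupture (net): A_n = (172 − 2×29)×14 = 1596 mm² (U = 1.0, A_e = A_n). φR_n = 0.75 × 450 × 1596 = 538.7 kN.
Governing: min(2357.4, 1389.2, 747.7, 538.7) = 538.7 kN → net-section rupture.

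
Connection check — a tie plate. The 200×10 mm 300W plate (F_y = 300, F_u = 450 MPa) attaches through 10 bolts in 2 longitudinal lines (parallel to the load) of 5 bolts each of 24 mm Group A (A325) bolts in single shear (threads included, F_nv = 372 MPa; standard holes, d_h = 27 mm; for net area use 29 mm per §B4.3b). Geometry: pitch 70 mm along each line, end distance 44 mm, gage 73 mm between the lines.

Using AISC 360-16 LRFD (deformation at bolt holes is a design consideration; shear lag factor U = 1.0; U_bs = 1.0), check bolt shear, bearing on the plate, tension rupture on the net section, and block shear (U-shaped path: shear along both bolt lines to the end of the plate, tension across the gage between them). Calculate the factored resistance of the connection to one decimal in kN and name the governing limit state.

Bolt shear: A_b = π(24)²/4 = 452.39 mm². φR_n = 0.75 × 372 × 452.39 × 10 × 1 = 1262.2 kN.
Bearing (10 mm plate, F_u = 450 MPa): end bolts L_c = 44 − 27/2 = 30.5, R_n = min(1.2×30.5×10×450, 2.4×24×10×450) = 164.7 kN/bolt; interior L_c = 70 − 27 = 43, R_n = 232.2 kN/bolt. φR_n = 0.75 × (2×164.7 + 8×232.2) = 1640.3 kN.
Tension rupture (net): A_n = (200 − 2×29)×10 = 1420 mm² (U = 1.0, A_e = A_n). φR_n = 0.75 × 450 × 1420 = 479.3 kN.
Block shear: shear path 2×[44+4×70] = 2×324 mm, A_gv = 6480, A_nv = 2×(324 − 4.5×29)×10 = 3870 mm²; tension across gage: (73 − 1×29)×10 = 440 mm². R_n = min(0.6×450×3870, 0.6×300×6480) + 1.0×450×440 = min(1044.9, 1166.4) + 198 = 1242.9 kN. φR_n = 0.75 × 1242.9 = 932.2 kN.
Governing: min(1262.2, 1640.3, 479.3, 932.2) = 479.3 kN → net-section rupture.

479.3 kN (net-section rupture governs)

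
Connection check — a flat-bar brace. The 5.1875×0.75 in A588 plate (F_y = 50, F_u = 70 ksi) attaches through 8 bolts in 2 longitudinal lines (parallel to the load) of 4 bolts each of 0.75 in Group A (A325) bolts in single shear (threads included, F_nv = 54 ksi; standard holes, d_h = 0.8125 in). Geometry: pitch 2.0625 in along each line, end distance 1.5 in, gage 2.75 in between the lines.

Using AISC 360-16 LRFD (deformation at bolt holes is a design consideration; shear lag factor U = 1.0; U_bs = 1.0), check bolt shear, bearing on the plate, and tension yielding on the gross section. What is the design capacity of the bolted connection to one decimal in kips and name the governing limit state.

143.1 kips (bolt shear governs)

Bolt shear: A_b = π(0.75)²/4 = 0.44179 in². φR_n = 0.75 × 54 × 0.44179 × 8 × 1 = 143.1 kips.
Bearing (0.75 in plate, F_u = 70 ksi): end bolts L_c = 1.5 − 0.8125/2 = 1.09375, R_n = min(1.2×1.09375×0.75×70, 2.4×0.75×0.75×70) = 68.906 kips/bolt; interior L_c = 2.0625 − 0.8125 = 1.25, R_n = 78.75 kips/bolt. φR_n = 0.75 × (2×68.906 + 6×78.75) = 457.7 kips.
Tension yield (gross): A_g = 5.1875×0.75 = 3.8906 in². φR_n = 0.90 × 50 × 3.8906 = 175.1 kips.
Governing: min(143.1, 457.7, 175.1) = 143.1 kips → bolt shear.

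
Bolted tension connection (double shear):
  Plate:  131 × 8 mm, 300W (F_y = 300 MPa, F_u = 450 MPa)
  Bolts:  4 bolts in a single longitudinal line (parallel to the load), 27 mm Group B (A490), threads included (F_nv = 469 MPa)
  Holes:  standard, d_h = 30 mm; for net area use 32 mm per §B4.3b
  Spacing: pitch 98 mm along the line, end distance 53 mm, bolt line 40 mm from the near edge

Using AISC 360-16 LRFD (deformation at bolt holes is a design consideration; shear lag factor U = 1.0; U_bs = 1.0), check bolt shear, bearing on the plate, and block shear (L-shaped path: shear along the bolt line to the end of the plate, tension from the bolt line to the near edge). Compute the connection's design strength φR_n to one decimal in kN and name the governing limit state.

439.6 kN (block shear governs)

Bolt shear: A_b = π(27)²/4 = 572.56 mm². φR_n = 0.75 × 469 × 572.56 × 4 × 2 = 1611.2 kN.
Bearing (8 mm plate, F_u = 450 MPa): end bolts L_c = 53 − 30/2 = 38, R_n = min(1.2×38×8×450, 2.4×27×8×450) = 164.16 kN/bolt; interior L_c = 98 − 30 = 68, R_n = 233.28 kN/bolt. φR_n = 0.75 × (1×164.16 + 3×233.28) = 648.0 kN.
Block shear: shear path 1×[53+3×98] = 1×347 mm, A_gv = 2776, A_nv = 1×(347 − 3.5×32)×8 = 1880 mm²; tension to near edge: (40 − 0.5×32)×8 = 192 mm². R_n = min(0.6×450×1880, 0.6×300×2776) + 1.0×450×192 = min(507.6, 499.68) + 86.4 = 586.08 kN. φR_n = 0.75 × 586.08 = 439.6 kN.
Governing: min(1611.2, 648.0, 439.6) = 439.6 kN → block shear.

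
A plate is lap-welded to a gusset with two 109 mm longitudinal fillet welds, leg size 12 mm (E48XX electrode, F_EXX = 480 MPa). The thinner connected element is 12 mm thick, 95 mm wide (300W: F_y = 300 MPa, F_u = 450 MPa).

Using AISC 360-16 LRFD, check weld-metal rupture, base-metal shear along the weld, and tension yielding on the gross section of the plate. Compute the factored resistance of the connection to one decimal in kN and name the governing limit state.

Weld metal: throat = 0.707×12 = 8.484 mm, L = 2×109 = 218 mm. φR_n = 0.75 × 0.6 × 480 × 8.484 × 218 = 399.5 kN.
Base metal shear (12 mm plate): yield φR_n = 1.0×0.6×300×12×218 = 470.9 kN; rupture φR_n = 0.75×0.6×450×12×218 = 529.7 kN; take 470.9 kN (yield).
Tension yield (gross): A_g = 95×12 = 1140 mm². φR_n = 0.90 × 300 × 1140 = 307.8 kN.
Governing: min(399.5, 470.9, 307.8) = 307.8 kN → gross-section yield.

307.8 kN (gross-section yield governs)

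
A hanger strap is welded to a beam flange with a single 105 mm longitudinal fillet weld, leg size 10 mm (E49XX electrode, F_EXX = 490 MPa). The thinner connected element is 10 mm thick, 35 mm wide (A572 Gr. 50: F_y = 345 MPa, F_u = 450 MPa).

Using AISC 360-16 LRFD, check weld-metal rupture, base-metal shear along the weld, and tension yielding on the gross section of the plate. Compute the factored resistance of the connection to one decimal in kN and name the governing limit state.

Weld metal: throat = 0.707×10 = 7.07 mm, L = 105 mm. φR_n = 0.75 × 0.6 × 490 × 7.07 × 105 = 163.7 kN.
Base metal shear (10 mm plate): yield φR_n = 1.0×0.6×345×10×105 = 217.4 kN; rupture φR_n = 0.75×0.6×450×10×105 = 212.6 kN; take 212.6 kN (rupture).
Tension yield (gross): A_g = 35×10 = 350 mm². φR_n = 0.90 × 345 × 350 = 108.7 kN.
Governing: min(163.7, 212.6, 108.7) = 108.7 kN → gross-section yield.

108.7 kN (gross-section yield governs)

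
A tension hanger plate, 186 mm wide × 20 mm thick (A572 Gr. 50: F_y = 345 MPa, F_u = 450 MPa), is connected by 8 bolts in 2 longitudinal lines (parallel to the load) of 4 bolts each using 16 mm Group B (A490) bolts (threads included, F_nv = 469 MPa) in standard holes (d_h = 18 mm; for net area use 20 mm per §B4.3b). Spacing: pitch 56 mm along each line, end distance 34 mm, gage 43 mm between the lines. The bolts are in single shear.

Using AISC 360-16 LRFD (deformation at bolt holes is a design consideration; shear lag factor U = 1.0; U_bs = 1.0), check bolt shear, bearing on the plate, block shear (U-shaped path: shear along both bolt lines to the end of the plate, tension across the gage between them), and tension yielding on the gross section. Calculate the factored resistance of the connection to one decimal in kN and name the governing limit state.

Bolt shear: A_b = π(16)²/4 = 201.06 mm². φR_n = 0.75 × 469 × 201.06 × 8 × 1 = 565.8 kN.
Bearing (20 mm plate, F_u = 450 MPa): end bolts L_c = 34 − 18/2 = 25, R_n = min(1.2×25×20×450, 2.4×16×20×450) = 270 kN/bolt; interior L_c = 56 − 18 = 38, R_n = 345.6 kN/bolt. φR_n = 0.75 × (2×270 + 6×345.6) = 1960.2 kN.
Block shear: shear path 2×[34+3×56] = 2×202 mm, A_gv = 8080, A_nv = 2×(202 − 3.5×20)×20 = 5280 mm²; tension across gage: (43 − 1×20)×20 = 460 mm². R_n = min(0.6×450×5280, 0.6×345×8080) + 1.0×450×460 = min(1425.6, 1672.6) + 207 = 1632.6 kN. φR_n = 0.75 × 1632.6 = 1224.5 kN.
Tension yield (gross): A_g = 186×20 = 3720 mm². φR_n = 0.90 × 345 × 3720 = 1155.1 kN.
Governing: min(565.8, 1960.2, 1224.5, 1155.1) = 565.8 kN → bolt shear.

565.8 kN (bolt shear governs)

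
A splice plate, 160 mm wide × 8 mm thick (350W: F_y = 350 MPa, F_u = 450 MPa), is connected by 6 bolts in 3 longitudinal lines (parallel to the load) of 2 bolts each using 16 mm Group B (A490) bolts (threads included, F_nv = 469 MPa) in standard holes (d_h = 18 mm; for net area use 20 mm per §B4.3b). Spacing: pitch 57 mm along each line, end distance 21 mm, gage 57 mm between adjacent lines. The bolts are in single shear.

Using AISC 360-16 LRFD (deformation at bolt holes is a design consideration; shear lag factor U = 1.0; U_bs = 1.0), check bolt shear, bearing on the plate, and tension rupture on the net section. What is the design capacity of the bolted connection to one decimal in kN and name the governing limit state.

270.0 kN (net-section rupture governs)

Bolt shear: A_b = π(16)²/4 = 201.06 mm². φR_n = 0.75 × 469 × 201.06 × 6 × 1 = 424.3 kN.
Bearing (8 mm plate, F_u = 450 MPa): end bolts L_c = 21 − 18/2 = 12, R_n = min(1.2×12×8×450, 2.4×16×8×450) = 51.84 kN/bolt; interior L_c = 57 − 18 = 39, R_n = 138.24 kN/bolt. φR_n = 0.75 × (3×51.84 + 3×138.24) = 427.7 kN.
Tension rupture (net): A_n = (160 − 3×20)×8 = 800 mm² (U = 1.0, A_e = A_n). φR_n = 0.75 × 450 × 800 = 270.0 kN.
Governing: min(424.3, 427.7, 270.0) = 270.0 kN → net-section rupture.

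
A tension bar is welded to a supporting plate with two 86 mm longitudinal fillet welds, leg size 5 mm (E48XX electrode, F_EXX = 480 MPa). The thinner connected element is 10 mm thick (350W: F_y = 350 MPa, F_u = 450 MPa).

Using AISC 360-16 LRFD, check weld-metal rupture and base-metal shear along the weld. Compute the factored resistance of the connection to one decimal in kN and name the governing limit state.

Weld metal: throat = 0.707×5 = 3.535 mm, L = 2×86 = 172 mm. φR_n = 0.75 × 0.6 × 480 × 3.535 × 172 = 131.3 kN.
Base metal shear (10 mm plate): yield φR_n = 1.0×0.6×350×10×172 = 361.2 kN; rupture φR_n = 0.75×0.6×450×10×172 = 348.3 kN; take 348.3 kN (rupture).
Governing: min(131.3, 348.3) = 131.3 kN → weld metal.

131.3 kN (weld metal governs)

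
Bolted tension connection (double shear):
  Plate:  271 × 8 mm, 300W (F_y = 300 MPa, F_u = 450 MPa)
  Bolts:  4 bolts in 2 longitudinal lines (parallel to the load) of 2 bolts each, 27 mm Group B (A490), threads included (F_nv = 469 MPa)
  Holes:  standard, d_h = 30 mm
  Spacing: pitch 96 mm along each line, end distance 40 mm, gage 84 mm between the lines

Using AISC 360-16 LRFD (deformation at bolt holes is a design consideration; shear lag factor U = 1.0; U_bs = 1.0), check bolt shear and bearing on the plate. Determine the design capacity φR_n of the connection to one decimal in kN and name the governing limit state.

511.9 kN (bearing governs)

Bolt shear: A_b = π(27)²/4 = 572.56 mm². φR_n = 0.75 × 469 × 572.56 × 4 × 2 = 1611.2 kN.
Bearing (8 mm plate, F_u = 450 MPa): end bolts L_c = 40 − 30/2 = 25, R_n = min(1.2×25×8×450, 2.4×27×8×450) = 108 kN/bolt; interior L_c = 96 − 30 = 66, R_n = 233.28 kN/bolt. φR_n = 0.75 × (2×108 + 2×233.28) = 511.9 kN.
Governing: min(1611.2, 511.9) = 511.9 kN → bearing.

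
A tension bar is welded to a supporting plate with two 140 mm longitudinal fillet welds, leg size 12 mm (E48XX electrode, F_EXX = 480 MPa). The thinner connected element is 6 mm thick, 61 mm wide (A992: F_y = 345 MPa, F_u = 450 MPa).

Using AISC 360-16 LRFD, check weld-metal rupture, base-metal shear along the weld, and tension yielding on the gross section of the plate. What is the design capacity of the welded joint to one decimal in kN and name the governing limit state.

113.6 kN (gross-section yield governs)

Weld metal: throat = 0.707×12 = 8.484 mm, L = 2×140 = 280 mm. φR_n = 0.75 × 0.6 × 480 × 8.484 × 280 = 513.1 kN.
Base metal shear (6 mm plate): yield φR_n = 1.0×0.6×345×6×280 = 347.8 kN; rupture φR_n = 0.75×0.6×450×6×280 = 340.2 kN; take 340.2 kN (rupture).
Tension yield (gross): A_g = 61×6 = 366 mm². φR_n = 0.90 × 345 × 366 = 113.6 kN.
Governing: min(513.1, 340.2, 113.6) = 113.6 kN → gross-section yield.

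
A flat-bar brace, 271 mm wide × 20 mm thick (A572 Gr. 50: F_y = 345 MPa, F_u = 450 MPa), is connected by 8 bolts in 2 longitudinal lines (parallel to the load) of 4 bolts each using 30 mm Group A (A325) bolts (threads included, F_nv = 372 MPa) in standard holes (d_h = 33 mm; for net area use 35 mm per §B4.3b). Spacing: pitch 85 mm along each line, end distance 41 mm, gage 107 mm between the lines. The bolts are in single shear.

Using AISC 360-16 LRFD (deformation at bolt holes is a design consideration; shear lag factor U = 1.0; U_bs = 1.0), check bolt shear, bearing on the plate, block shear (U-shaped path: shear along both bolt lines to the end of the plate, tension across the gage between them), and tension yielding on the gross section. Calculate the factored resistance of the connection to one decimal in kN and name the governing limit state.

1577.7 kN (bolt shear governs)

Bolt shear: A_b = π(30)²/4 = 706.86 mm². φR_n = 0.75 × 372 × 706.86 × 8 × 1 = 1577.7 kN.
Bearing (20 mm plate, F_u = 450 MPa): end bolts L_c = 41 − 33/2 = 24.5, R_n = min(1.2×24.5×20×450, 2.4×30×20×450) = 264.6 kN/bolt; interior L_c = 85 − 33 = 52, R_n = 561.6 kN/bolt. φR_n = 0.75 × (2×264.6 + 6×561.6) = 2924.1 kN.
Block shear: shear path 2×[41+3×85] = 2×296 mm, A_gv = 11840, A_nv = 2×(296 − 3.5×35)×20 = 6940 mm²; tension across gage: (107 − 1×35)×20 = 1440 mm². R_n = min(0.6×450×6940, 0.6×345×11840) + 1.0×450×1440 = min(1873.8, 2450.9) + 648 = 2521.8 kN. φR_n = 0.75 × 2521.8 = 1891.4 kN.
Tension yield (gross): A_g = 271×20 = 5420 mm². φR_n = 0.90 × 345 × 5420 = 1682.9 kN.
Governing: min(1577.7, 2924.1, 1891.4, 1682.9) = 1577.7 kN → bolt shear.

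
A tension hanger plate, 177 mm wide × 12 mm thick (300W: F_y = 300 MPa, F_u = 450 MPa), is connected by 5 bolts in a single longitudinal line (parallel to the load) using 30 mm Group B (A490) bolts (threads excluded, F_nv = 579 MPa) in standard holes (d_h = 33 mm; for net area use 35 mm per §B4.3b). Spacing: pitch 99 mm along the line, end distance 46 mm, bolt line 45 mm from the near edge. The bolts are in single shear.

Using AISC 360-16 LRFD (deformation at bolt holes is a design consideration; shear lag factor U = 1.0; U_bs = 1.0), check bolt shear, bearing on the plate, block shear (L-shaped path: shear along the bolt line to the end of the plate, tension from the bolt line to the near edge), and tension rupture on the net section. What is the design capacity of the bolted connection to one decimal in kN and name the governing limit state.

Bolt shear: A_b = π(30)²/4 = 706.86 mm². φR_n = 0.75 × 579 × 706.86 × 5 × 1 = 1534.8 kN.
Bearing (12 mm plate, F_u = 450 MPa): end bolts L_c = 46 − 33/2 = 29.5, R_n = min(1.2×29.5×12×450, 2.4×30×12×450) = 191.16 kN/bolt; interior L_c = 99 − 33 = 66, R_n = 388.8 kN/bolt. φR_n = 0.75 × (1×191.16 + 4×388.8) = 1309.8 kN.
Block shear: shear path 1×[46+4×99] = 1×442 mm, A_gv = 5304, A_nv = 1×(442 − 4.5×35)×12 = 3414 mm²; tension to near edge: (45 − 0.5×35)×12 = 330 mm². R_n = min(0.6×450×3414, 0.6×300×5304) + 1.0×450×330 = min(921.78, 954.72) + 148.5 = 1070.3 kN. φR_n = 0.75 × 1070.3 = 802.7 kN.
Tension rupture (net): A_n = (177 − 1×35)×12 = 1704 mm² (U = 1.0, A_e = A_n). φR_n = 0.75 × 450 × 1704 = 575.1 kN.
Governing: min(1534.8, 1309.8, 802.7, 575.1) = 575.1 kN → net-section rupture.

575.1 kN (net-section rupture governs)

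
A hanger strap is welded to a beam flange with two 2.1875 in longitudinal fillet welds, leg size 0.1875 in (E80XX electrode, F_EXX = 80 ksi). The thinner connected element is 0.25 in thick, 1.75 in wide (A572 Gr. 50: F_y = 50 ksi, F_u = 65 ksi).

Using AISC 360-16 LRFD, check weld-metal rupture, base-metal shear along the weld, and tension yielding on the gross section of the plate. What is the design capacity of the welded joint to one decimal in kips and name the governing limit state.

Weld metal: throat = 0.707×0.1875 = 0.13256 in, L = 2×2.1875 = 4.375 in. φR_n = 0.75 × 0.6 × 80 × 0.13256 × 4.375 = 20.9 kips.
Base metal shear (0.25 in plate): yield φR_n = 1.0×0.6×50×0.25×4.375 = 32.8 kips; rupture φR_n = 0.75×0.6×65×0.25×4.375 = 32.0 kips; take 32.0 kips (rupture).
Tension yield (gross): A_g = 1.75×0.25 = 0.4375 in². φR_n = 0.90 × 50 × 0.4375 = 19.7 kips.
Governing: min(20.9, 32.0, 19.7) = 19.7 kips → gross-section yield.

19.7 kips (gross-section yield governs)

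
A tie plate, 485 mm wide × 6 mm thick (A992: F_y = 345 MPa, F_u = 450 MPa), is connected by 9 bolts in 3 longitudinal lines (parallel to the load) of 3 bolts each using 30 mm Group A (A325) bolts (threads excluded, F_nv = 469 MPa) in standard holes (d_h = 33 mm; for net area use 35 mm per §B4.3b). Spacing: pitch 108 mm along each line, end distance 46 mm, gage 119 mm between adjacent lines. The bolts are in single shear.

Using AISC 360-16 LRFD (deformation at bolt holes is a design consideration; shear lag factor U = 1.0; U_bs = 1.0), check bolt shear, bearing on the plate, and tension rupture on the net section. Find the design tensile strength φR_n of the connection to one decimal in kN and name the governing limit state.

Bolt shear: A_b = π(30)²/4 = 706.86 mm². φR_n = 0.75 × 469 × 706.86 × 9 × 1 = 2237.7 kN.
Bearing (6 mm plate, F_u = 450 MPa): end bolts L_c = 46 − 33/2 = 29.5, R_n = min(1.2×29.5×6×450, 2.4×30×6×450) = 95.58 kN/bolt; interior L_c = 108 − 33 = 75, R_n = 194.4 kN/bolt. φR_n = 0.75 × (3×95.58 + 6×194.4) = 1089.9 kN.
Tension rupture (net): A_n = (485 − 3×35)×6 = 2280 mm² (U = 1.0, A_e = A_n). φR_n = 0.75 × 450 × 2280 = 769.5 kN.
Governing: min(2237.7, 1089.9, 769.5) = 769.5 kN → net-section rupture.

769.5 kN (net-section rupture governs)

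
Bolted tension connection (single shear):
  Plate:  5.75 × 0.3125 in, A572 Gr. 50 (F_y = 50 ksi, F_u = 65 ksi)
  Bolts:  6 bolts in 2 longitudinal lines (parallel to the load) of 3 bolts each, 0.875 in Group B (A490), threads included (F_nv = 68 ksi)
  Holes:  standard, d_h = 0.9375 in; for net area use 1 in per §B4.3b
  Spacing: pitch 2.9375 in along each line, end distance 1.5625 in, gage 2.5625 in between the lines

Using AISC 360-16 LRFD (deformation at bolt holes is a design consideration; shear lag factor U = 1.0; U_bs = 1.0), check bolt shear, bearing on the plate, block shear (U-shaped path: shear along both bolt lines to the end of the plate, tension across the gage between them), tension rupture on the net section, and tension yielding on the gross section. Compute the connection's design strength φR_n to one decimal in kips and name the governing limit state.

Bolt shear: A_b = π(0.875)²/4 = 0.60132 in². φR_n = 0.75 × 68 × 0.60132 × 6 × 1 = 184.0 kips.
Bearing (0.3125 in plate, F_u = 65 ksi): end bolts L_c = 1.5625 − 0.9375/2 = 1.09375, R_n = min(1.2×1.09375×0.3125×65, 2.4×0.875×0.3125×65) = 26.66 kips/bolt; interior L_c = 2.9375 − 0.9375 = 2, R_n = 42.656 kips/bolt. φR_n = 0.75 × (2×26.66 + 4×42.656) = 168.0 kips.
Block shear: shear path 2×[1.5625+2×2.9375] = 2×7.4375 in, A_gv = 4.6484, A_nv = 2×(7.4375 − 2.5×1)×0.3125 = 3.0859 in²; tension across gage: (2.5625 − 1×1)×0.3125 = 0.48828 in². R_n = min(0.6×65×3.0859, 0.6×50×4.6484) + 1.0×65×0.48828 = min(120.35, 139.45) + 31.738 = 152.09 kips. φR_n = 0.75 × 152.09 = 114.1 kips.
Tension rupture (net): A_n = (5.75 − 2×1)×0.3125 = 1.1719 in² (U = 1.0, A_e = A_n). φR_n = 0.75 × 65 × 1.1719 = 57.1 kips.
Tension yield (gross): A_g = 5.75×0.3125 = 1.7969 in². φR_n = 0.90 × 50 × 1.7969 = 80.9 kips.
Governing: min(184.0, 168.0, 114.1, 57.1, 80.9) = 57.1 kips → net-section rupture.

57.1 kips (net-section rupture governs)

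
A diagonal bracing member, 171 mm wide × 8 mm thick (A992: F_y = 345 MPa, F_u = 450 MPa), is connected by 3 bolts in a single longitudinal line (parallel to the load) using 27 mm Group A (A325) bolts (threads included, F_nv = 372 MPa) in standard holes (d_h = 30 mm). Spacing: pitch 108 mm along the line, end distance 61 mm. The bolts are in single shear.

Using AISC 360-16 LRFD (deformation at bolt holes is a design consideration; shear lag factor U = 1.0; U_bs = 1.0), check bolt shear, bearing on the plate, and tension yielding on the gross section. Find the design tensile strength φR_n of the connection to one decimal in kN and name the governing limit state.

Bolt shear: A_b = π(27)²/4 = 572.56 mm². φR_n = 0.75 × 372 × 572.56 × 3 × 1 = 479.2 kN.
Bearing (8 mm plate, F_u = 450 MPa): end bolts L_c = 61 − 30/2 = 46, R_n = min(1.2×46×8×450, 2.4×27×8×450) = 198.72 kN/bolt; interior L_c = 108 − 30 = 78, R_n = 233.28 kN/bolt. φR_n = 0.75 × (1×198.72 + 2×233.28) = 499.0 kN.
Tension yield (gross): A_g = 171×8 = 1368 mm². φR_n = 0.90 × 345 × 1368 = 424.8 kN.
Governing: min(479.2, 499.0, 424.8) = 424.8 kN → gross-section yield.

424.8 kN (gross-section yield governs)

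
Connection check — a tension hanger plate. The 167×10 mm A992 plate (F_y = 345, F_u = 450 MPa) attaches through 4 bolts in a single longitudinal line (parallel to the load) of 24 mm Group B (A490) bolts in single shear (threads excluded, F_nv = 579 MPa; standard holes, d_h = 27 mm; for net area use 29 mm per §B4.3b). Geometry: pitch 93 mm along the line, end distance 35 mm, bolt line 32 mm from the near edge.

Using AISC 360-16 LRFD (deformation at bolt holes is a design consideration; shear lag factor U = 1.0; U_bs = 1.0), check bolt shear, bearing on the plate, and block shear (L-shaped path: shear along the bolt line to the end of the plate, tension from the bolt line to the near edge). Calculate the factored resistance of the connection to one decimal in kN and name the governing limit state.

489.4 kN (block shear governs)

Bolt shear: A_b = π(24)²/4 = 452.39 mm². φR_n = 0.75 × 579 × 452.39 × 4 × 1 = 785.8 kN.
Bearing (10 mm plate, F_u = 450 MPa): end bolts L_c = 35 − 27/2 = 21.5, R_n = min(1.2×21.5×10×450, 2.4×24×10×450) = 116.1 kN/bolt; interior L_c = 93 − 27 = 66, R_n = 259.2 kN/bolt. φR_n = 0.75 × (1×116.1 + 3×259.2) = 670.3 kN.
Block shear: shear path 1×[35+3×93] = 1×314 mm, A_gv = 3140, A_nv = 1×(314 − 3.5×29)×10 = 2125 mm²; tension to near edge: (32 − 0.5×29)×10 = 175 mm². R_n = min(0.6×450×2125, 0.6×345×3140) + 1.0×450×175 = min(573.75, 649.98) + 78.75 = 652.5 kN. φR_n = 0.75 × 652.5 = 489.4 kN.
Governing: min(785.8, 670.3, 489.4) = 489.4 kN → block shear.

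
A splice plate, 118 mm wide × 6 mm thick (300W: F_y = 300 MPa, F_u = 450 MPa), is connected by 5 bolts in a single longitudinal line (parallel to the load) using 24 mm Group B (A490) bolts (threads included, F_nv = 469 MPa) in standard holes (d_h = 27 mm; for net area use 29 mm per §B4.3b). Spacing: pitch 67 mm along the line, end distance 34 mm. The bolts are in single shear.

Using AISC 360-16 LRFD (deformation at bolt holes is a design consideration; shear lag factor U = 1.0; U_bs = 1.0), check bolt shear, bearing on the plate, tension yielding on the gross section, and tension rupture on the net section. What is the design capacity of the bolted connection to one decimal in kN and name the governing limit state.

Bolt shear: A_b = π(24)²/4 = 452.39 mm². φR_n = 0.75 × 469 × 452.39 × 5 × 1 = 795.6 kN.
Bearing (6 mm plate, F_u = 450 MPa): end bolts L_c = 34 − 27/2 = 20.5, R_n = min(1.2×20.5×6×450, 2.4×24×6×450) = 66.42 kN/bolt; interior L_c = 67 − 27 = 40, R_n = 129.6 kN/bolt. φR_n = 0.75 × (1×66.42 + 4×129.6) = 438.6 kN.
Tension yield (gross): A_g = 118×6 = 708 mm². φR_n = 0.90 × 300 × 708 = 191.2 kN.
Tension rupture (net): A_n = (118 − 1×29)×6 = 534 mm² (U = 1.0, A_e = A_n). φR_n = 0.75 × 450 × 534 = 180.2 kN.
Governing: min(795.6, 438.6, 191.2, 180.2) = 180.2 kN → net-section rupture.

180.2 kN (net-section rupture governs)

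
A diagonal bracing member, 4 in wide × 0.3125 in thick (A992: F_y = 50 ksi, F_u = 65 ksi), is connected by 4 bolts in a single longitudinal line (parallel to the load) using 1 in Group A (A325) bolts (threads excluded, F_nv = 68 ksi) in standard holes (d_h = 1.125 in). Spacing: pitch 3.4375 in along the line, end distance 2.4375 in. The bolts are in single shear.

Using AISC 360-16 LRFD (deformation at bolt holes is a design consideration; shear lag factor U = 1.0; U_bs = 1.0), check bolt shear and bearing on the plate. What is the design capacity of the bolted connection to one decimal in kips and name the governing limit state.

Bolt shear: A_b = π(1)²/4 = 0.7854 in². φR_n = 0.75 × 68 × 0.7854 × 4 × 1 = 160.2 kips.
Bearing (0.3125 in plate, F_u = 65 ksi): end bolts L_c = 2.4375 − 1.125/2 = 1.875, R_n = min(1.2×1.875×0.3125×65, 2.4×1×0.3125×65) = 45.703 kips/bolt; interior L_c = 3.4375 − 1.125 = 2.3125, R_n = 48.75 kips/bolt. φR_n = 0.75 × (1×45.703 + 3×48.75) = 144.0 kips.
Governing: min(160.2, 144.0) = 144.0 kips → bearing.

144.0 kips (bearing governs)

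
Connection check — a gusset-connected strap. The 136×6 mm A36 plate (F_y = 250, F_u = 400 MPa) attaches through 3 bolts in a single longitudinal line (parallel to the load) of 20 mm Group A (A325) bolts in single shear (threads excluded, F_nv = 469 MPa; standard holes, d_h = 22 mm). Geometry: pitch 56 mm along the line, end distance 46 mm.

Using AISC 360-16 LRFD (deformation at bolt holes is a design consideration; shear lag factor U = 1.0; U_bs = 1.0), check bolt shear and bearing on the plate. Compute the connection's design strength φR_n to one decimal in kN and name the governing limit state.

Bolt shear: A_b = π(20)²/4 = 314.16 mm². φR_n = 0.75 × 469 × 314.16 × 3 × 1 = 331.5 kN.
Bearing (6 mm plate, F_u = 400 MPa): end bolts L_c = 46 − 22/2 = 35, R_n = min(1.2×35×6×400, 2.4×20×6×400) = 100.8 kN/bolt; interior L_c = 56 − 22 = 34, R_n = 97.92 kN/bolt. φR_n = 0.75 × (1×100.8 + 2×97.92) = 222.5 kN.
Governing: min(331.5, 222.5) = 222.5 kN → bearing.

222.5 kN (bearing governs)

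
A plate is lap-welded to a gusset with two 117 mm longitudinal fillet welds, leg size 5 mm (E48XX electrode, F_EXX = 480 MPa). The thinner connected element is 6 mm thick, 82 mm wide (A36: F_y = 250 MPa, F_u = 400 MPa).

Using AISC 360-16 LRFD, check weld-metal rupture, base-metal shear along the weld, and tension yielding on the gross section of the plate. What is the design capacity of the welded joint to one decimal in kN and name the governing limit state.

Weld metal: throat = 0.707×5 = 3.535 mm, L = 2×117 = 234 mm. φR_n = 0.75 × 0.6 × 480 × 3.535 × 234 = 178.7 kN.
Base metal shear (6 mm plate): yield φR_n = 1.0×0.6×250×6×234 = 210.6 kN; rupture φR_n = 0.75×0.6×400×6×234 = 252.7 kN; take 210.6 kN (yield).
Tension yield (gross): A_g = 82×6 = 492 mm². φR_n = 0.90 × 250 × 492 = 110.7 kN.
Governing: min(178.7, 210.6, 110.7) = 110.7 kN → gross-section yield.

110.7 kN (gross-section yield governs)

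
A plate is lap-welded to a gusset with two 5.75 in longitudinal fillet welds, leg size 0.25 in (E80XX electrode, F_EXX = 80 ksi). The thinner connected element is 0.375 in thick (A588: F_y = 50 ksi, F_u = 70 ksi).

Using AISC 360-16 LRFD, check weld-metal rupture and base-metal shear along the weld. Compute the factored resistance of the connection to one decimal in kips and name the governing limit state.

73.2 kips (weld metal governs)

Weld metal: throat = 0.707×0.25 = 0.17675 in, L = 2×5.75 = 11.5 in. φR_n = 0.75 × 0.6 × 80 × 0.17675 × 11.5 = 73.2 kips.
Base metal shear (0.375 in plate): yield φR_n = 1.0×0.6×50×0.375×11.5 = 129.4 kips; rupture φR_n = 0.75×0.6×70×0.375×11.5 = 135.8 kips; take 129.4 kips (yield).
Governing: min(73.2, 129.4) = 73.2 kips → weld metal.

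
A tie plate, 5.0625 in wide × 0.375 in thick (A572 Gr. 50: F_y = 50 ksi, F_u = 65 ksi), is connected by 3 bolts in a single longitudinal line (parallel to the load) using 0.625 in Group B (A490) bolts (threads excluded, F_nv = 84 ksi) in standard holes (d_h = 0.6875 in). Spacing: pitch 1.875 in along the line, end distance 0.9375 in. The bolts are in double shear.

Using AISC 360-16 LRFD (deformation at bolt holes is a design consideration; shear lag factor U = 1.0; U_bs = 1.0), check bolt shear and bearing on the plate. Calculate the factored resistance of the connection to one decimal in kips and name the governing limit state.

Bolt shear: A_b = π(0.625)²/4 = 0.3068 in². φR_n = 0.75 × 84 × 0.3068 × 3 × 2 = 116.0 kips.
Bearing (0.375 in plate, F_u = 65 ksi): end bolts L_c = 0.9375 − 0.6875/2 = 0.59375, R_n = min(1.2×0.59375×0.375×65, 2.4×0.625×0.375×65) = 17.367 kips/bolt; interior L_c = 1.875 − 0.6875 = 1.1875, R_n = 34.734 kips/bolt. φR_n = 0.75 × (1×17.367 + 2×34.734) = 65.1 kips.
Governing: min(116.0, 65.1) = 65.1 kips → bearing.

65.1 kips (bearing governs)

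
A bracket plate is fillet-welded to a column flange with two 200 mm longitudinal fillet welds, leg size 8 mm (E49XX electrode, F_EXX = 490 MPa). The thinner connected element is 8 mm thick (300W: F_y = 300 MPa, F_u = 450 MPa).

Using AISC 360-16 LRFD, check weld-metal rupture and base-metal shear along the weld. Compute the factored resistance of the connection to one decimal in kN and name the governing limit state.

498.9 kN (weld metal governs)

Weld metal: throat = 0.707×8 = 5.656 mm, L = 2×200 = 400 mm. φR_n = 0.75 × 0.6 × 490 × 5.656 × 400 = 498.9 kN.
Base metal shear (8 mm plate): yield φR_n = 1.0×0.6×300×8×400 = 576.0 kN; rupture φR_n = 0.75×0.6×450×8×400 = 648.0 kN; take 576.0 kN (yield).
Governing: min(498.9, 576.0) = 498.9 kN → weld metal.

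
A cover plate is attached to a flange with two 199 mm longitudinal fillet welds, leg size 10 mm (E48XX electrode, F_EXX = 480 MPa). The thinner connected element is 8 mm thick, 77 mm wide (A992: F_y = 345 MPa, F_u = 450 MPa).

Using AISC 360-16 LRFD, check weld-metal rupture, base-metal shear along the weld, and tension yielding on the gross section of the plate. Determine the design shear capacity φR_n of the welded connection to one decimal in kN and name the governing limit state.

Weld metal: throat = 0.707×10 = 7.07 mm, L = 2×199 = 398 mm. φR_n = 0.75 × 0.6 × 480 × 7.07 × 398 = 607.8 kN.
Base metal shear (8 mm plate): yield φR_n = 1.0×0.6×345×8×398 = 659.1 kN; rupture φR_n = 0.75×0.6×450×8×398 = 644.8 kN; take 644.8 kN (rupture).
Tension yield (gross): A_g = 77×8 = 616 mm². φR_n = 0.90 × 345 × 616 = 191.3 kN.
Governing: min(607.8, 644.8, 191.3) = 191.3 kN → gross-section yield.

191.3 kN (gross-section yield governs)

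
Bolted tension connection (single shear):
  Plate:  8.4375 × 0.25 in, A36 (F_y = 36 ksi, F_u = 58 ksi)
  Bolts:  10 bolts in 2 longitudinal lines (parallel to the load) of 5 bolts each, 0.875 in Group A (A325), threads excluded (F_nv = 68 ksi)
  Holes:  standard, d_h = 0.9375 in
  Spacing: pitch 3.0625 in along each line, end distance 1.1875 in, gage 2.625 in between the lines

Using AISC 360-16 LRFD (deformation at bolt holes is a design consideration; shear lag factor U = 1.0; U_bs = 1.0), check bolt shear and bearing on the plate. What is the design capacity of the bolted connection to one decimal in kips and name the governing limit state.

201.5 kips (bearing governs)

Bolt shear: A_b = π(0.875)²/4 = 0.60132 in². φR_n = 0.75 × 68 × 0.60132 × 10 × 1 = 306.7 kips.
Bearing (0.25 in plate, F_u = 58 ksi): end bolts L_c = 1.1875 − 0.9375/2 = 0.71875, R_n = min(1.2×0.71875×0.25×58, 2.4×0.875×0.25×58) = 12.506 kips/bolt; interior L_c = 3.0625 − 0.9375 = 2.125, R_n = 30.45 kips/bolt. φR_n = 0.75 × (2×12.506 + 8×30.45) = 201.5 kips.
Governing: min(306.7, 201.5) = 201.5 kips → bearing.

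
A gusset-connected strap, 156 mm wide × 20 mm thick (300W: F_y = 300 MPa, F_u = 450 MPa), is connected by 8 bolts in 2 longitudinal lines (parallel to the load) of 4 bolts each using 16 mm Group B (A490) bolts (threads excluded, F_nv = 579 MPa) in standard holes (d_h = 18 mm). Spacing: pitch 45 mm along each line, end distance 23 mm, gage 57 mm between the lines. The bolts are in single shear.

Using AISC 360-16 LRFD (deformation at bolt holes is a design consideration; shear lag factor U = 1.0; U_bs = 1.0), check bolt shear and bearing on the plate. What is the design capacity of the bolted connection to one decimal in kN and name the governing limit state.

698.5 kN (bolt shear governs)

Bolt shear: A_b = π(16)²/4 = 201.06 mm². φR_n = 0.75 × 579 × 201.06 × 8 × 1 = 698.5 kN.
Bearing (20 mm plate, F_u = 450 MPa): end bolts L_c = 23 − 18/2 = 14, R_n = min(1.2×14×20×450, 2.4×16×20×450) = 151.2 kN/bolt; interior L_c = 45 − 18 = 27, R_n = 291.6 kN/bolt. φR_n = 0.75 × (2×151.2 + 6×291.6) = 1539.0 kN.
Governing: min(698.5, 1539.0) = 698.5 kN → bolt shear.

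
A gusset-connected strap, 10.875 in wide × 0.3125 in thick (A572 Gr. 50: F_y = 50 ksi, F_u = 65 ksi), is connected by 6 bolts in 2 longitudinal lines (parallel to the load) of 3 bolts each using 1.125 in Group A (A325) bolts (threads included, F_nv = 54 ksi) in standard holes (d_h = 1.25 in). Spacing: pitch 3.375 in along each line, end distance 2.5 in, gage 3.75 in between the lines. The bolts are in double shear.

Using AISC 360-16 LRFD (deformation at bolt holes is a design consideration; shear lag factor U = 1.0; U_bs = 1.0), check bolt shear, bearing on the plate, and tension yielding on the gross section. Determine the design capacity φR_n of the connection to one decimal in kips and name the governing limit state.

152.9 kips (gross-section yield governs)

Bolt shear: A_b = π(1.125)²/4 = 0.99402 in². φR_n = 0.75 × 54 × 0.99402 × 6 × 2 = 483.1 kips.
Bearing (0.3125 in plate, F_u = 65 ksi): end bolts L_c = 2.5 − 1.25/2 = 1.875, R_n = min(1.2×1.875×0.3125×65, 2.4×1.125×0.3125×65) = 45.703 kips/bolt; interior L_c = 3.375 − 1.25 = 2.125, R_n = 51.797 kips/bolt. φR_n = 0.75 × (2×45.703 + 4×51.797) = 223.9 kips.
Tension yield (gross): A_g = 10.875×0.3125 = 3.3984 in². φR_n = 0.90 × 50 × 3.3984 = 152.9 kips.
Governing: min(483.1, 223.9, 152.9) = 152.9 kips → gross-section yield.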